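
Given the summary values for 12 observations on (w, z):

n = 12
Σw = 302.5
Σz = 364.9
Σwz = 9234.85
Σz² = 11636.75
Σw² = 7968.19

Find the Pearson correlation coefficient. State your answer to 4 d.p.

r = (nΣwz − ΣwΣz) / √[(nΣw² − (Σw)²)(nΣz² − (Σz)²)]
Numerator: 12×9234.85 − 302.5×364.9 = 435.95
Denominator: √[(95618.28 − 91506.25)(139641 − 133152.01)] = √[4112.03 × 6488.99] = 5165.5514
r = 435.95 / 5165.5514 ≈ 0.0844

0.0844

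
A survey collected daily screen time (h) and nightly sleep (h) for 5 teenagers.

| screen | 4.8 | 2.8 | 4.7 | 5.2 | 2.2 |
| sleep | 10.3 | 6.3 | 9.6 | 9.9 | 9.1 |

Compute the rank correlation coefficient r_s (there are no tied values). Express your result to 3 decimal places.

Rank screen: 4, 2, 3, 5, 1
Rank sleep: 5, 1, 3, 4, 2
d = rank(screen) − rank(sleep): -1, 1, 0, 1, -1; Σd² = 4
ρ = 1 − 6Σd² / [n(n²−1)] = 1 − 6×4 / (5×24) = 1 − 24/120 ≈ 0.800

0.800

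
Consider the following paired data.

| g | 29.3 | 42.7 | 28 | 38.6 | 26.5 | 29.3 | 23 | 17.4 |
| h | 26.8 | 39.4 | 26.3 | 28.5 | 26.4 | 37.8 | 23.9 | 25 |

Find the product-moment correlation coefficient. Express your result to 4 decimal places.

n = 8, Σg = 234.8, Σh = 234.1, Σg² = 7348.24, Σh² = 7096.55, Σgh = 7095.96
nΣgh − ΣgΣh = 56767.68 − 54966.68 = 1801
nΣg² − (Σg)² = 58785.92 − 55131.04 = 3654.88; nΣh² − (Σh)² = 56772.4 − 54802.81 = 1969.59
r = 1801 / √(3654.88 × 1969.59) = 1801 / 2683.0235 ≈ 0.6713

0.6713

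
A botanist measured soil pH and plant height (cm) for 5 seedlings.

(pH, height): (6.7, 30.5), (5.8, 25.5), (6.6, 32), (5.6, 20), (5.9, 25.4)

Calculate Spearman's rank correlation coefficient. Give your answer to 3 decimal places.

0.800

Rank pH: 5, 2, 4, 1, 3
Rank height: 4, 3, 5, 1, 2
d = rank(pH) − rank(height): 1, -1, -1, 0, 1; Σd² = 4
ρ = 1 − 6Σd² / [n(n²−1)] = 1 − 6×4 / (5×24) = 1 − 24/120 ≈ 0.800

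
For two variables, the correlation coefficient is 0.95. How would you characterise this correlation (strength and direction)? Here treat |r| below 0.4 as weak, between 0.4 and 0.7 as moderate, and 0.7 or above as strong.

r = 0.95 > 0 so the relationship is positive.
|r| = 0.95, which falls in the strong range.

strong positive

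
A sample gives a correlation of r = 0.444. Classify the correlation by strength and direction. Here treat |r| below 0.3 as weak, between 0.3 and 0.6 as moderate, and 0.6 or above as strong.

moderate positive

r = 0.444 > 0 so the relationship is positive.
|r| = 0.444, which falls in the moderate range.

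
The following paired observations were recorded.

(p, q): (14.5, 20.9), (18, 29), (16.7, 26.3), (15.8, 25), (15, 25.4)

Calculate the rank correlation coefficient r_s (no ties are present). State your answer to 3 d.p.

0.900

Rank p: 1, 5, 4, 3, 2
Rank q: 1, 5, 4, 2, 3
d = rank(p) − rank(q): 0, 0, 0, 1, -1; Σd² = 2
ρ = 1 − 6Σd² / [n(n²−1)] = 1 − 6×2 / (5×24) = 1 − 12/120 ≈ 0.900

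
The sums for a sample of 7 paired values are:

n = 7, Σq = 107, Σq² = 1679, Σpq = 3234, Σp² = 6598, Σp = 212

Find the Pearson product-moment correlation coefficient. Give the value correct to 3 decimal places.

r = (nΣpq − ΣpΣq) / √[(nΣp² − (Σp)²)(nΣq² − (Σq)²)]
Numerator: 7×3234 − 212×107 = -46
Denominator: √[(46186 − 44944)(11753 − 11449)] = √[1242 × 304] = 614.4656
r = -46 / 614.4656 ≈ -0.075

-0.075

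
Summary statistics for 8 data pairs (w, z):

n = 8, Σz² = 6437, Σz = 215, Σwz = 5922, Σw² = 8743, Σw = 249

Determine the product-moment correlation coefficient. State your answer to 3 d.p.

-0.952

r = (nΣwz − ΣwΣz) / √[(nΣw² − (Σw)²)(nΣz² − (Σz)²)]
Numerator: 8×5922 − 249×215 = -6159
Denominator: √[(69944 − 62001)(51496 − 46225)] = √[7943 × 5271] = 6470.5141
r = -6159 / 6470.5141 ≈ -0.952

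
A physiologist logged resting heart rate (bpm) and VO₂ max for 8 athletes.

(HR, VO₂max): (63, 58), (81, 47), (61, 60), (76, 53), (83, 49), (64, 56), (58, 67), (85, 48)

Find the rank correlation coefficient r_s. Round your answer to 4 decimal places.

Rank HR: 3, 6, 2, 5, 7, 4, 1, 8
Rank VO₂max: 6, 1, 7, 4, 3, 5, 8, 2
d = rank(HR) − rank(VO₂max): -3, 5, -5, 1, 4, -1, -7, 6; Σd² = 162
ρ = 1 − 6Σd² / [n(n²−1)] = 1 − 6×162 / (8×63) = 1 − 972/504 ≈ -0.9286

-0.9286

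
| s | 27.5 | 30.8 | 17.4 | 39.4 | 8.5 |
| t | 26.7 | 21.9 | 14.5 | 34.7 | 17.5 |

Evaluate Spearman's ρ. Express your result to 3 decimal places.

Rank s: 3, 4, 2, 5, 1
Rank t: 4, 3, 1, 5, 2
d = rank(s) − rank(t): -1, 1, 1, 0, -1; Σd² = 4
ρ = 1 − 6Σd² / [n(n²−1)] = 1 − 6×4 / (5×24) = 1 − 24/120 ≈ 0.800

0.800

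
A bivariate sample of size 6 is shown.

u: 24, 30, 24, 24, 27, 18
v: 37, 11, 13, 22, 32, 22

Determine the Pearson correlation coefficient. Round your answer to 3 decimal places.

-0.189

n = 6, Σu = 147, Σv = 137, Σu² = 3681, Σv² = 3651, Σuv = 3318
nΣuv − ΣuΣv = 19908 − 20139 = -231
nΣu² − (Σu)² = 22086 − 21609 = 477; nΣv² − (Σv)² = 21906 − 18769 = 3137
r = -231 / √(477 × 3137) = -231 / 1223.2534 ≈ -0.189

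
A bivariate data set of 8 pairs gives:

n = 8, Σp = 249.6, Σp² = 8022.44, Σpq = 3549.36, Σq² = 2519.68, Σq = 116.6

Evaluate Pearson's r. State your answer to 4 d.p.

-0.2017

r = (nΣpq − ΣpΣq) / √[(nΣp² − (Σp)²)(nΣq² − (Σq)²)]
Numerator: 8×3549.36 − 249.6×116.6 = -708.48
Denominator: √[(64179.52 − 62300.16)(20157.44 − 13595.56)] = √[1879.36 × 6561.88] = 3511.7139
r = -708.48 / 3511.7139 ≈ -0.2017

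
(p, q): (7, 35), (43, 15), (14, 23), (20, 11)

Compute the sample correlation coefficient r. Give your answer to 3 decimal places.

-0.670

n = 4, Σp = 84, Σq = 84, Σp² = 2494, Σq² = 2100, Σpq = 1432
nΣpq − ΣpΣq = 5728 − 7056 = -1328
nΣp² − (Σp)² = 9976 − 7056 = 2920; nΣq² − (Σq)² = 8400 − 7056 = 1344
r = -1328 / √(2920 × 1344) = -1328 / 1981.0300 ≈ -0.670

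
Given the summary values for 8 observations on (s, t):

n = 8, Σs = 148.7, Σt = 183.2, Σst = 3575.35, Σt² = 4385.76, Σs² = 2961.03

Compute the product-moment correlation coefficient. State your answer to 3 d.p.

r = (nΣst − ΣsΣt) / √[(nΣs² − (Σs)²)(nΣt² − (Σt)²)]
Numerator: 8×3575.35 − 148.7×183.2 = 1360.96
Denominator: √[(23688.24 − 22111.69)(35086.08 − 33562.24)] = √[1576.55 × 1523.84] = 1549.9710
r = 1360.96 / 1549.9710 ≈ 0.878

0.878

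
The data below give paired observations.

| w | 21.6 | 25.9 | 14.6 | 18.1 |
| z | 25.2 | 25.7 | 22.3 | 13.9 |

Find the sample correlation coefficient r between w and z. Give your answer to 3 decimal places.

n = 4, Σw = 80.2, Σz = 87.1, Σw² = 1678.14, Σz² = 1986.03, Σwz = 1787.12
nΣwz − ΣwΣz = 7148.48 − 6985.42 = 163.06
nΣw² − (Σw)² = 6712.56 − 6432.04 = 280.52; nΣz² − (Σz)² = 7944.12 − 7586.41 = 357.71
r = 163.06 / √(280.52 × 357.71) = 163.06 / 316.7725 ≈ 0.515

0.515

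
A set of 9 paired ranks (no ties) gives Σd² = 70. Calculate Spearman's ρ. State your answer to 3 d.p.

ρ = 1 − 6Σd² / [n(n²−1)] = 1 − 6×70 / (9×80)
  = 1 − 420/720 = 1 − 0.5833 ≈ 0.417

0.417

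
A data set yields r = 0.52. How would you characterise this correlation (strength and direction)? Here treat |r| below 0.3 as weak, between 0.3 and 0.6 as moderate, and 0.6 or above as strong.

moderate positive

r = 0.52 > 0 so the relationship is positive.
|r| = 0.52, which falls in the moderate range.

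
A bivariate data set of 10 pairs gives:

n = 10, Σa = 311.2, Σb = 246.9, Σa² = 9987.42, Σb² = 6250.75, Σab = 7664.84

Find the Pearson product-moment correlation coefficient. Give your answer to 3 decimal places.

r = (nΣab − ΣaΣb) / √[(nΣa² − (Σa)²)(nΣb² − (Σb)²)]
Numerator: 10×7664.84 − 311.2×246.9 = -186.88
Denominator: √[(99874.2 − 96845.44)(62507.5 − 60959.61)] = √[3028.76 × 1547.89] = 2165.2222
r = -186.88 / 2165.2222 ≈ -0.086

-0.086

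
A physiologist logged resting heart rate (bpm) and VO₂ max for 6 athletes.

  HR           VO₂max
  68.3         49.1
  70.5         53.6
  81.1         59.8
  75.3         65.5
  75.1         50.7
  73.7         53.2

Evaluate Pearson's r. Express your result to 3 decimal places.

n = 6, Σx = 444, Σy = 331.9, Σx² = 32954.14, Σy² = 18550.79, Σxy = 24642.67
nΣxy − ΣxΣy = 147856.02 − 147363.6 = 492.42
nΣx² − (Σx)² = 197724.84 − 197136 = 588.84; nΣy² − (Σy)² = 111304.74 − 110157.61 = 1147.13
r = 492.42 / √(588.84 × 1147.13) = 492.42 / 821.8735 ≈ 0.599

0.599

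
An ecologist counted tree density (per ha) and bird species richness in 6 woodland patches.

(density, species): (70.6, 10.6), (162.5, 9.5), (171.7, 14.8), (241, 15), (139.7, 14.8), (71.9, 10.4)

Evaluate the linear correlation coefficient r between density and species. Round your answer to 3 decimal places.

n = 6, Σx = 857.4, Σy = 75.1, Σx² = 143638.2, Σy² = 973.85, Σxy = 11263.59
nΣxy − ΣxΣy = 67581.54 − 64390.74 = 3190.8
nΣx² − (Σx)² = 861829.2 − 735134.76 = 126694.44; nΣy² − (Σy)² = 5843.1 − 5640.01 = 203.09
r = 3190.8 / √(126694.44 × 203.09) = 3190.8 / 5072.5116 ≈ 0.629

0.629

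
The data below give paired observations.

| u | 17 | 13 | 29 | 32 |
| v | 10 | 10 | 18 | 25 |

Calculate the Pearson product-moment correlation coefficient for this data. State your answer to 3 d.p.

n = 4, Σu = 91, Σv = 63, Σu² = 2323, Σv² = 1149, Σuv = 1622
nΣuv − ΣuΣv = 6488 − 5733 = 755
nΣu² − (Σu)² = 9292 − 8281 = 1011; nΣv² − (Σv)² = 4596 − 3969 = 627
r = 755 / √(1011 × 627) = 755 / 796.1765 ≈ 0.948

0.948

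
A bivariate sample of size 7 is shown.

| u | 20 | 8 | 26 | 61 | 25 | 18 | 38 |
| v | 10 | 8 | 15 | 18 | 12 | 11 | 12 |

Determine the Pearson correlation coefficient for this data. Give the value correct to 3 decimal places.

n = 7, Σu = 196, Σv = 86, Σu² = 7254, Σv² = 1122, Σuv = 2706
nΣuv − ΣuΣv = 18942 − 16856 = 2086
nΣu² − (Σu)² = 50778 − 38416 = 12362; nΣv² − (Σv)² = 7854 − 7396 = 458
r = 2086 / √(12362 × 458) = 2086 / 2379.4529 ≈ 0.877

0.877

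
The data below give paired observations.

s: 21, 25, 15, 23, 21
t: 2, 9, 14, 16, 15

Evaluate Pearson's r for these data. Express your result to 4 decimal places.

-0.1842

n = 5, Σs = 105, Σt = 56, Σs² = 2261, Σt² = 762, Σst = 1160
nΣst − ΣsΣt = 5800 − 5880 = -80
nΣs² − (Σs)² = 11305 − 11025 = 280; nΣt² − (Σt)² = 3810 − 3136 = 674
r = -80 / √(280 × 674) = -80 / 434.4192 ≈ -0.1842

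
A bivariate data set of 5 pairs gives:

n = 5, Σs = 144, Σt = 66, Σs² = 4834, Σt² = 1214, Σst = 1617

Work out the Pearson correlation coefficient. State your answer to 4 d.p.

r = (nΣst − ΣsΣt) / √[(nΣs² − (Σs)²)(nΣt² − (Σt)²)]
Numerator: 5×1617 − 144×66 = -1419
Denominator: √[(24170 − 20736)(6070 − 4356)] = √[3434 × 1714] = 2426.0824
r = -1419 / 2426.0824 ≈ -0.5849

-0.5849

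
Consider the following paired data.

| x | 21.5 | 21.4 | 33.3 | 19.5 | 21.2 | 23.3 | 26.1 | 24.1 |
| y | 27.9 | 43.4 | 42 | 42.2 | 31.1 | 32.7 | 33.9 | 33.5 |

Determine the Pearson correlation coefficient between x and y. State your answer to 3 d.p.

n = 8, Σx = 190.4, Σy = 286.7, Σx² = 4663.7, Σy² = 10514.77, Σxy = 6863.48
nΣxy − ΣxΣy = 54907.84 − 54587.68 = 320.16
nΣx² − (Σx)² = 37309.6 − 36252.16 = 1057.44; nΣy² − (Σy)² = 84118.16 − 82196.89 = 1921.27
r = 320.16 / √(1057.44 × 1921.27) = 320.16 / 1425.3518 ≈ 0.225

0.225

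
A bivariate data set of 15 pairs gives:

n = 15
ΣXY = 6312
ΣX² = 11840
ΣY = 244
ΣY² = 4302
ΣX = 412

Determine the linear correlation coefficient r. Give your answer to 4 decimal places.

-0.9336

r = (nΣXY − ΣXΣY) / √[(nΣX² − (ΣX)²)(nΣY² − (ΣY)²)]
Numerator: 15×6312 − 412×244 = -5848
Denominator: √[(177600 − 169744)(64530 − 59536)] = √[7856 × 4994] = 6263.6143
r = -5848 / 6263.6143 ≈ -0.9336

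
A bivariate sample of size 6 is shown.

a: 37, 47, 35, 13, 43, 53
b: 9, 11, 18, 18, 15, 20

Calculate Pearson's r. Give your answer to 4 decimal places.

n = 6, Σa = 228, Σb = 91, Σa² = 9630, Σb² = 1475, Σab = 3419
nΣab − ΣaΣb = 20514 − 20748 = -234
nΣa² − (Σa)² = 57780 − 51984 = 5796; nΣb² − (Σb)² = 8850 − 8281 = 569
r = -234 / √(5796 × 569) = -234 / 1816.0187 ≈ -0.1289

-0.1289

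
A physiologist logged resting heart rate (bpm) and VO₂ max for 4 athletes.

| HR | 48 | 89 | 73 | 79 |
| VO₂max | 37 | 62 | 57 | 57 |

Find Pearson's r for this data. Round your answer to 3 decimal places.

0.979

n = 4, Σx = 289, Σy = 213, Σx² = 21795, Σy² = 11711, Σxy = 15958
nΣxy − ΣxΣy = 63832 − 61557 = 2275
nΣx² − (Σx)² = 87180 − 83521 = 3659; nΣy² − (Σy)² = 46844 − 45369 = 1475
r = 2275 / √(3659 × 1475) = 2275 / 2323.1498 ≈ 0.979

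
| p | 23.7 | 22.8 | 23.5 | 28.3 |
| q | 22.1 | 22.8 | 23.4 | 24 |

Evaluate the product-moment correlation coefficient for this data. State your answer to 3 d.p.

0.723

n = 4, Σp = 98.3, Σq = 92.3, Σp² = 2434.67, Σq² = 2131.81, Σpq = 2272.71
nΣpq − ΣpΣq = 9090.84 − 9073.09 = 17.75
nΣp² − (Σp)² = 9738.68 − 9662.89 = 75.79; nΣq² − (Σq)² = 8527.24 − 8519.29 = 7.95
r = 17.75 / √(75.79 × 7.95) = 17.75 / 24.5465 ≈ 0.723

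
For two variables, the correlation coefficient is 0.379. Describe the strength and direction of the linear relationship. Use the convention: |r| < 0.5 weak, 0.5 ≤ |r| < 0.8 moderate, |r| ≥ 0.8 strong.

weak positive

r = 0.379 > 0 so the relationship is positive.
|r| = 0.379, which falls in the weak range.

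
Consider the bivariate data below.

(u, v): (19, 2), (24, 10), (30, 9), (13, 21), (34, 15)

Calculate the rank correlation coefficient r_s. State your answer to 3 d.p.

-0.100

Rank u: 2, 3, 4, 1, 5
Rank v: 1, 3, 2, 5, 4
d = rank(u) − rank(v): 1, 0, 2, -4, 1; Σd² = 22
ρ = 1 − 6Σd² / [n(n²−1)] = 1 − 6×22 / (5×24) = 1 − 132/120 ≈ -0.100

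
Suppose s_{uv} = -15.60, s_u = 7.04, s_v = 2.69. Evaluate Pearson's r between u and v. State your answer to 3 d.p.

-0.824

r = Cov(u,v) / (s_u · s_v) = -15.60 / (7.04 × 2.69)
  = -15.60 / 18.9376 ≈ -0.824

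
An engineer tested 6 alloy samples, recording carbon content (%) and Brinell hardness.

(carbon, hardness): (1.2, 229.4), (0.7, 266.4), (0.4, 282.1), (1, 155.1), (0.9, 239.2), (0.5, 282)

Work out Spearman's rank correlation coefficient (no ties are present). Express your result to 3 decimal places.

Rank carbon: 6, 3, 1, 5, 4, 2
Rank hardness: 2, 4, 6, 1, 3, 5
d = rank(carbon) − rank(hardness): 4, -1, -5, 4, 1, -3; Σd² = 68
ρ = 1 − 6Σd² / [n(n²−1)] = 1 − 6×68 / (6×35) = 1 − 408/210 ≈ -0.943

-0.943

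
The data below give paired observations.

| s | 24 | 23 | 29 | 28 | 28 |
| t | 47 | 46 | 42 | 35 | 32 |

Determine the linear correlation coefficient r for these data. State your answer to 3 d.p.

-0.734

n = 5, Σs = 132, Σt = 202, Σs² = 3514, Σt² = 8338, Σst = 5280
nΣst − ΣsΣt = 26400 − 26664 = -264
nΣs² − (Σs)² = 17570 − 17424 = 146; nΣt² − (Σt)² = 41690 − 40804 = 886
r = -264 / √(146 × 886) = -264 / 359.6610 ≈ -0.734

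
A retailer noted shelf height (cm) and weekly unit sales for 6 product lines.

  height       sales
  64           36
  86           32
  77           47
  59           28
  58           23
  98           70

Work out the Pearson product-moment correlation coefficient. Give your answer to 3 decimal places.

n = 6, Σx = 442, Σy = 236, Σx² = 33870, Σy² = 10742, Σxy = 18521
nΣxy − ΣxΣy = 111126 − 104312 = 6814
nΣx² − (Σx)² = 203220 − 195364 = 7856; nΣy² − (Σy)² = 64452 − 55696 = 8756
r = 6814 / √(7856 × 8756) = 6814 / 8293.8011 ≈ 0.822

0.822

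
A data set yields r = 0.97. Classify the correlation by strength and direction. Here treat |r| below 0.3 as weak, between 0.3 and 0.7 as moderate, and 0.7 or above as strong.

r = 0.97 > 0 so the relationship is positive.
|r| = 0.97, which falls in the strong range.

strong positive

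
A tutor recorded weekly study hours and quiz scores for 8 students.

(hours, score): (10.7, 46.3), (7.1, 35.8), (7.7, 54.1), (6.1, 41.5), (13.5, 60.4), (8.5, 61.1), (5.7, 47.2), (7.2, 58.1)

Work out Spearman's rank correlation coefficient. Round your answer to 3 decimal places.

Rank hours: 7, 3, 5, 2, 8, 6, 1, 4
Rank score: 3, 1, 5, 2, 7, 8, 4, 6
d = rank(hours) − rank(score): 4, 2, 0, 0, 1, -2, -3, -2; Σd² = 38
ρ = 1 − 6Σd² / [n(n²−1)] = 1 − 6×38 / (8×63) = 1 − 228/504 ≈ 0.548

0.548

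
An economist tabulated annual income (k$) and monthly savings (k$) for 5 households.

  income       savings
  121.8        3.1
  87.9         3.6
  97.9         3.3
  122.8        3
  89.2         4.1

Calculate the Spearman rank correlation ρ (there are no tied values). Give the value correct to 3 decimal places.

Rank income: 4, 1, 3, 5, 2
Rank savings: 2, 4, 3, 1, 5
d = rank(income) − rank(savings): 2, -3, 0, 4, -3; Σd² = 38
ρ = 1 − 6Σd² / [n(n²−1)] = 1 − 6×38 / (5×24) = 1 − 228/120 ≈ -0.900

-0.900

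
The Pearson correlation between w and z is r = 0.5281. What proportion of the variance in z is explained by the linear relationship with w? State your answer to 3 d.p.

r² = (0.5281)² = 0.279

0.279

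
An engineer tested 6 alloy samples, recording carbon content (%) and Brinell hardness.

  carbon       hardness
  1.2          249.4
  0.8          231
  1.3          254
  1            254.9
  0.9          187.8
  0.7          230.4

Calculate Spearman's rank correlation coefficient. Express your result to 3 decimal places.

0.657

Rank carbon: 5, 2, 6, 4, 3, 1
Rank hardness: 4, 3, 5, 6, 1, 2
d = rank(carbon) − rank(hardness): 1, -1, 1, -2, 2, -1; Σd² = 12
ρ = 1 − 6Σd² / [n(n²−1)] = 1 − 6×12 / (6×35) = 1 − 72/210 ≈ 0.657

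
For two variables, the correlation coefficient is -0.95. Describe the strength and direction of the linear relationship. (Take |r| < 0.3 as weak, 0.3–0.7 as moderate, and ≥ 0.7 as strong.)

strong negative

r = -0.95 < 0 so the relationship is negative.
|r| = 0.95, which falls in the strong range.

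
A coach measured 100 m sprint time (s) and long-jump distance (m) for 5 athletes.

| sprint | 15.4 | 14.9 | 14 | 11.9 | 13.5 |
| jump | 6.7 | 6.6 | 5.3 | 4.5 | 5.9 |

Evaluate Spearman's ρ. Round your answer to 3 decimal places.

Rank sprint: 5, 4, 3, 1, 2
Rank jump: 5, 4, 2, 1, 3
d = rank(sprint) − rank(jump): 0, 0, 1, 0, -1; Σd² = 2
ρ = 1 − 6Σd² / [n(n²−1)] = 1 − 6×2 / (5×24) = 1 − 12/120 ≈ 0.900

0.900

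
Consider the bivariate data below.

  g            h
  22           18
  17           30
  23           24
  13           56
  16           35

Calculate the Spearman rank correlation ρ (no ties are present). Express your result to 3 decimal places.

Rank g: 4, 3, 5, 1, 2
Rank h: 1, 3, 2, 5, 4
d = rank(g) − rank(h): 3, 0, 3, -4, -2; Σd² = 38
ρ = 1 − 6Σd² / [n(n²−1)] = 1 − 6×38 / (5×24) = 1 − 228/120 ≈ -0.900

-0.900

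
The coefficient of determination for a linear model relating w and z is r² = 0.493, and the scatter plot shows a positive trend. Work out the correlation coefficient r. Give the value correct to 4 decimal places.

0.7021

|r| = √0.493 = 0.7021
The association is positive, so r = 0.7021.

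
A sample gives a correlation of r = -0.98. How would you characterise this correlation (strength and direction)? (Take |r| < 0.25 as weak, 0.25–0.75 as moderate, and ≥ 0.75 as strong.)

r = -0.98 < 0 so the relationship is negative.
|r| = 0.98, which falls in the strong range.

strong negative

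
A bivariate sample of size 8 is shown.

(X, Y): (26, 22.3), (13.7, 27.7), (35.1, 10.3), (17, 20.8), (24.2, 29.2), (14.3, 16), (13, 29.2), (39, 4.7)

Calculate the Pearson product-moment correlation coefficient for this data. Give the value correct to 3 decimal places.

n = 8, ΣX = 182.3, ΣY = 160.2, ΣX² = 4864.83, ΣY² = 3786.68, ΣXY = 3172.76
nΣXY − ΣXΣY = 25382.08 − 29204.46 = -3822.38
nΣX² − (ΣX)² = 38918.64 − 33233.29 = 5685.35; nΣY² − (ΣY)² = 30293.44 − 25664.04 = 4629.4
r = -3822.38 / √(5685.35 × 4629.4) = -3822.38 / 5130.2787 ≈ -0.745

-0.745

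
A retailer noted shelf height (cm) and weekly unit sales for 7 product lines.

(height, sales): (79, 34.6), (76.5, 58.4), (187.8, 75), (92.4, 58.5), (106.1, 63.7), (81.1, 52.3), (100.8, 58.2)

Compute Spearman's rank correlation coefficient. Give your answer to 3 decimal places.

Rank height: 2, 1, 7, 4, 6, 3, 5
Rank sales: 1, 4, 7, 5, 6, 2, 3
d = rank(height) − rank(sales): 1, -3, 0, -1, 0, 1, 2; Σd² = 16
ρ = 1 − 6Σd² / [n(n²−1)] = 1 − 6×16 / (7×48) = 1 − 96/336 ≈ 0.714

0.714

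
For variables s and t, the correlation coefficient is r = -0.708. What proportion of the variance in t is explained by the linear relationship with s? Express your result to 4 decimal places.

0.5013

r² = (-0.708)² = 0.5013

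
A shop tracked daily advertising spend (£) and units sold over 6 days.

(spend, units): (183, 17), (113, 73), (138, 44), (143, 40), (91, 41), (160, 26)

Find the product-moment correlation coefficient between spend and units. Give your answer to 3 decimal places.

n = 6, Σx = 828, Σy = 241, Σx² = 119632, Σy² = 11511, Σxy = 31043
nΣxy − ΣxΣy = 186258 − 199548 = -13290
nΣx² − (Σx)² = 717792 − 685584 = 32208; nΣy² − (Σy)² = 69066 − 58081 = 10985
r = -13290 / √(32208 × 10985) = -13290 / 18809.7018 ≈ -0.707

-0.707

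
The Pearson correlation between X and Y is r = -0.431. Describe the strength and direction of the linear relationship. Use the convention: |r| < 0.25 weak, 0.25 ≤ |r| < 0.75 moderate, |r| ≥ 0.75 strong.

moderate negative

r = -0.431 < 0 so the relationship is negative.
|r| = 0.431, which falls in the moderate range.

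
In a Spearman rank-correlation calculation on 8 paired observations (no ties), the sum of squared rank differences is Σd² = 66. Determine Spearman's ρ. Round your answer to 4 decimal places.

0.2143

ρ = 1 − 6Σd² / [n(n²−1)] = 1 − 6×66 / (8×63)
  = 1 − 396/504 = 1 − 0.78571 ≈ 0.2143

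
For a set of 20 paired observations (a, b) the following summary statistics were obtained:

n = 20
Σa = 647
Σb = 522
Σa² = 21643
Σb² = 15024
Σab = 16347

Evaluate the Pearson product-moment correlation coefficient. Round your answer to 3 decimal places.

r = (nΣab − ΣaΣb) / √[(nΣa² − (Σa)²)(nΣb² − (Σb)²)]
Numerator: 20×16347 − 647×522 = -10794
Denominator: √[(432860 − 418609)(300480 − 272484)] = √[14251 × 27996] = 19974.2583
r = -10794 / 19974.2583 ≈ -0.540

-0.540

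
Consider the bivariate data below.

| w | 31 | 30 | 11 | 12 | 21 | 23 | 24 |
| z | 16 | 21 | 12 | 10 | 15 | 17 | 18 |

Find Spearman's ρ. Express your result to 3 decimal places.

Rank w: 7, 6, 1, 2, 3, 4, 5
Rank z: 4, 7, 2, 1, 3, 5, 6
d = rank(w) − rank(z): 3, -1, -1, 1, 0, -1, -1; Σd² = 14
ρ = 1 − 6Σd² / [n(n²−1)] = 1 − 6×14 / (7×48) = 1 − 84/336 ≈ 0.750

0.750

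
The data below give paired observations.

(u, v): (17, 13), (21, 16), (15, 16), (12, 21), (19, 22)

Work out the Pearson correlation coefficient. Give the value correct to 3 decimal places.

n = 5, Σu = 84, Σv = 88, Σu² = 1460, Σv² = 1606, Σuv = 1467
nΣuv − ΣuΣv = 7335 − 7392 = -57
nΣu² − (Σu)² = 7300 − 7056 = 244; nΣv² − (Σv)² = 8030 − 7744 = 286
r = -57 / √(244 × 286) = -57 / 264.1666 ≈ -0.216

-0.216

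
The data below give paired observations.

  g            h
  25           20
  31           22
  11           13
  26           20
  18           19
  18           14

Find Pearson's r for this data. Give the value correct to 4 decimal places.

0.8975

n = 6, Σg = 129, Σh = 108, Σg² = 3031, Σh² = 2010, Σgh = 2439
nΣgh − ΣgΣh = 14634 − 13932 = 702
nΣg² − (Σg)² = 18186 − 16641 = 1545; nΣh² − (Σh)² = 12060 − 11664 = 396
r = 702 / √(1545 × 396) = 702 / 782.1892 ≈ 0.8975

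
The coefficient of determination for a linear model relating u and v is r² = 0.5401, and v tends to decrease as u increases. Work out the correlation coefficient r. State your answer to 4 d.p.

-0.7349

|r| = √0.5401 = 0.7349
The association is negative, so r = −0.7349.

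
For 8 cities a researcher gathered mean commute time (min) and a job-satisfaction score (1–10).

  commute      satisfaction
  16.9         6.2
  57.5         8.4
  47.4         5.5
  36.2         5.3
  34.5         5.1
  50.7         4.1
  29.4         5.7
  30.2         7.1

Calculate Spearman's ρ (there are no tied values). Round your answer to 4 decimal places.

Rank commute: 1, 8, 6, 5, 4, 7, 2, 3
Rank satisfaction: 6, 8, 4, 3, 2, 1, 5, 7
d = rank(commute) − rank(satisfaction): -5, 0, 2, 2, 2, 6, -3, -4; Σd² = 98
ρ = 1 − 6Σd² / [n(n²−1)] = 1 − 6×98 / (8×63) = 1 − 588/504 ≈ -0.1667

-0.1667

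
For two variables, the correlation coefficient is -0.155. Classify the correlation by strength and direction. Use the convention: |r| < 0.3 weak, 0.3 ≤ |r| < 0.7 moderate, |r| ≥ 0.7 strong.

weak negative

r = -0.155 < 0 so the relationship is negative.
|r| = 0.155, which falls in the weak range.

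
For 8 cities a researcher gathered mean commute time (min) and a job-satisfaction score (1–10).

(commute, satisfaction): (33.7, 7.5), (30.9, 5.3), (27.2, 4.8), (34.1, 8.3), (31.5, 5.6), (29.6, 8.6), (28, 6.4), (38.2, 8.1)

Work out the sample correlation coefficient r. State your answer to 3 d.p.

0.575

n = 8, Σx = 253.2, Σy = 54.6, Σx² = 8104.8, Σy² = 388.16, Σxy = 1749.69
nΣxy − ΣxΣy = 13997.52 − 13824.72 = 172.8
nΣx² − (Σx)² = 64838.4 − 64110.24 = 728.16; nΣy² − (Σy)² = 3105.28 − 2981.16 = 124.12
r = 172.8 / √(728.16 × 124.12) = 172.8 / 300.6314 ≈ 0.575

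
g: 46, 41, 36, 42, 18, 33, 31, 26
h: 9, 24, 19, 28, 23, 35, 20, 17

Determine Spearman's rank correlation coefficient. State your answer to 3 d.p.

Rank g: 8, 6, 5, 7, 1, 4, 3, 2
Rank h: 1, 6, 3, 7, 5, 8, 4, 2
d = rank(g) − rank(h): 7, 0, 2, 0, -4, -4, -1, 0; Σd² = 86
ρ = 1 − 6Σd² / [n(n²−1)] = 1 − 6×86 / (8×63) = 1 − 516/504 ≈ -0.024

-0.024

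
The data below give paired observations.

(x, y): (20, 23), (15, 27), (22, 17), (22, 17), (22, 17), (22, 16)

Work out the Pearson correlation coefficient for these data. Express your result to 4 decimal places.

n = 6, Σx = 123, Σy = 117, Σx² = 2561, Σy² = 2381, Σxy = 2339
nΣxy − ΣxΣy = 14034 − 14391 = -357
nΣx² − (Σx)² = 15366 − 15129 = 237; nΣy² − (Σy)² = 14286 − 13689 = 597
r = -357 / √(237 × 597) = -357 / 376.1502 ≈ -0.9491

-0.9491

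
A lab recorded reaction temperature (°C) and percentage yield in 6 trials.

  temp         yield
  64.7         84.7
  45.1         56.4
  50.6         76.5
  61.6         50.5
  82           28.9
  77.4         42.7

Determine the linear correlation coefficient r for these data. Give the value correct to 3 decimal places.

-0.605

n = 6, Σx = 381.4, Σy = 339.7, Σx² = 25289.78, Σy² = 21416.05, Σxy = 20680.21
nΣxy − ΣxΣy = 124081.26 − 129561.58 = -5480.32
nΣx² − (Σx)² = 151738.68 − 145465.96 = 6272.72; nΣy² − (Σy)² = 128496.3 − 115396.09 = 13100.21
r = -5480.32 / √(6272.72 × 13100.21) = -5480.32 / 9064.9848 ≈ -0.605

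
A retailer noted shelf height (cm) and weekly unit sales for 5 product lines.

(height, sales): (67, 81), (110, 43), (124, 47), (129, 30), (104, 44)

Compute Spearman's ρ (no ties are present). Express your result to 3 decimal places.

-0.700

Rank height: 1, 3, 4, 5, 2
Rank sales: 5, 2, 4, 1, 3
d = rank(height) − rank(sales): -4, 1, 0, 4, -1; Σd² = 34
ρ = 1 − 6Σd² / [n(n²−1)] = 1 − 6×34 / (5×24) = 1 − 204/120 ≈ -0.700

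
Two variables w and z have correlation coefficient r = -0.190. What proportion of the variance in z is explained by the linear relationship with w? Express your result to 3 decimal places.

r² = (-0.190)² = 0.036

0.036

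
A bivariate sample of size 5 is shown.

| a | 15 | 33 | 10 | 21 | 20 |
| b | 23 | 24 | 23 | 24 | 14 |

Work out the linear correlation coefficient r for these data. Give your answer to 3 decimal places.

0.086

n = 5, Σa = 99, Σb = 108, Σa² = 2255, Σb² = 2406, Σab = 2151
nΣab − ΣaΣb = 10755 − 10692 = 63
nΣa² − (Σa)² = 11275 − 9801 = 1474; nΣb² − (Σb)² = 12030 − 11664 = 366
r = 63 / √(1474 × 366) = 63 / 734.4957 ≈ 0.086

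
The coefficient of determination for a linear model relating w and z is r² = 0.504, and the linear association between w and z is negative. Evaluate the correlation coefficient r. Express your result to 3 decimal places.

-0.710

|r| = √0.504 = 0.710
The association is negative, so r = −0.710.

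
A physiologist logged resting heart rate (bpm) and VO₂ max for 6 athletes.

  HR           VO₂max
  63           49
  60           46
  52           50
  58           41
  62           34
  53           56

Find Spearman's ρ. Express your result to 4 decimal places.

-0.5429

Rank HR: 6, 4, 1, 3, 5, 2
Rank VO₂max: 4, 3, 5, 2, 1, 6
d = rank(HR) − rank(VO₂max): 2, 1, -4, 1, 4, -4; Σd² = 54
ρ = 1 − 6Σd² / [n(n²−1)] = 1 − 6×54 / (6×35) = 1 − 324/210 ≈ -0.5429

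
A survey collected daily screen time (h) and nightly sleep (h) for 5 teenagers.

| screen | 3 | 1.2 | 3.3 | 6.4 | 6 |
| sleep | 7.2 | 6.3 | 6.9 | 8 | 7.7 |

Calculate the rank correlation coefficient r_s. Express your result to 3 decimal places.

0.900

Rank screen: 2, 1, 3, 5, 4
Rank sleep: 3, 1, 2, 5, 4
d = rank(screen) − rank(sleep): -1, 0, 1, 0, 0; Σd² = 2
ρ = 1 − 6Σd² / [n(n²−1)] = 1 − 6×2 / (5×24) = 1 − 12/120 ≈ 0.900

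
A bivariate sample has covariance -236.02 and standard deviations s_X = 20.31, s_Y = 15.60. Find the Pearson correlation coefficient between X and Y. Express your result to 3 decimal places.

r = Cov(X,Y) / (s_X · s_Y) = -236.02 / (20.31 × 15.60)
  = -236.02 / 316.8360 ≈ -0.745

-0.745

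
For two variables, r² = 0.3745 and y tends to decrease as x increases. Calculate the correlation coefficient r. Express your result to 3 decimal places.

|r| = √0.3745 = 0.612
The association is negative, so r = −0.612.

-0.612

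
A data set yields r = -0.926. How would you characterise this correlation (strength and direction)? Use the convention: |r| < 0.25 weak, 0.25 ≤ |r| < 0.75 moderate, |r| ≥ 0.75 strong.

strong negative

r = -0.926 < 0 so the relationship is negative.
|r| = 0.926, which falls in the strong range.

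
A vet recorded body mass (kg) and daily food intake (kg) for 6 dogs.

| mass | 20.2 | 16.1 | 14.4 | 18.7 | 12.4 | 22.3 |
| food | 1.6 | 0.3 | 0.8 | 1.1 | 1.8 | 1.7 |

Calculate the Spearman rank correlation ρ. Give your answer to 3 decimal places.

Rank mass: 5, 3, 2, 4, 1, 6
Rank food: 4, 1, 2, 3, 6, 5
d = rank(mass) − rank(food): 1, 2, 0, 1, -5, 1; Σd² = 32
ρ = 1 − 6Σd² / [n(n²−1)] = 1 − 6×32 / (6×35) = 1 − 192/210 ≈ 0.086

0.086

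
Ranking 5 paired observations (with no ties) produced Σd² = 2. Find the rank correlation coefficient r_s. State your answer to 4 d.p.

0.9000

ρ = 1 − 6Σd² / [n(n²−1)] = 1 − 6×2 / (5×24)
  = 1 − 12/120 = 1 − 0.10000 ≈ 0.9000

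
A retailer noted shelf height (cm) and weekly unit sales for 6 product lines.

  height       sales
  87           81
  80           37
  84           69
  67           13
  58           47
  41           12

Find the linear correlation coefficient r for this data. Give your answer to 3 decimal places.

0.750

n = 6, Σx = 417, Σy = 259, Σx² = 30559, Σy² = 15213, Σxy = 19892
nΣxy − ΣxΣy = 119352 − 108003 = 11349
nΣx² − (Σx)² = 183354 − 173889 = 9465; nΣy² − (Σy)² = 91278 − 67081 = 24197
r = 11349 / √(9465 × 24197) = 11349 / 15133.5589 ≈ 0.750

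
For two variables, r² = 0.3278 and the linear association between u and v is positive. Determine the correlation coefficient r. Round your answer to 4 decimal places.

0.5725

|r| = √0.3278 = 0.5725
The association is positive, so r = 0.5725.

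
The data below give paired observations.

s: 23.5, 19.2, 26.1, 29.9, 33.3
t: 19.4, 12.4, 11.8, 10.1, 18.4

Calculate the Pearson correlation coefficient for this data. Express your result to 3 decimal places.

n = 5, Σs = 132, Σt = 72.1, Σs² = 3605, Σt² = 1109.93, Σst = 1916.67
nΣst − ΣsΣt = 9583.35 − 9517.2 = 66.15
nΣs² − (Σs)² = 18025 − 17424 = 601; nΣt² − (Σt)² = 5549.65 − 5198.41 = 351.24
r = 66.15 / √(601 × 351.24) = 66.15 / 459.4510 ≈ 0.144

0.144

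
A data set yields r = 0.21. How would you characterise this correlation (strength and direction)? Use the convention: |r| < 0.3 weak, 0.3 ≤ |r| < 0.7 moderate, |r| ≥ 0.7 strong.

weak positive

r = 0.21 > 0 so the relationship is positive.
|r| = 0.21, which falls in the weak range.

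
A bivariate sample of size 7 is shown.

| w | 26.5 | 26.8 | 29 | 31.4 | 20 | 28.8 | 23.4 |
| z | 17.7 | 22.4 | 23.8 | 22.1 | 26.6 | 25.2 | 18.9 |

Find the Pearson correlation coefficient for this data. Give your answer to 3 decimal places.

n = 7, Σw = 185.9, Σz = 156.7, Σw² = 5024.45, Σz² = 3569.71, Σwz = 4153.53
nΣwz − ΣwΣz = 29074.71 − 29130.53 = -55.82
nΣw² − (Σw)² = 35171.15 − 34558.81 = 612.34; nΣz² − (Σz)² = 24987.97 − 24554.89 = 433.08
r = -55.82 / √(612.34 × 433.08) = -55.82 / 514.9682 ≈ -0.108

-0.108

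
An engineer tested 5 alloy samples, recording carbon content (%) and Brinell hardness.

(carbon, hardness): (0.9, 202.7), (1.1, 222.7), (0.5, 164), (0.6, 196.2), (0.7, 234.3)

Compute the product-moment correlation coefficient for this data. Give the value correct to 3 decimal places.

0.614

n = 5, Σx = 3.8, Σy = 1019.9, Σx² = 3.12, Σy² = 210969.51, Σxy = 791.13
nΣxy − ΣxΣy = 3955.65 − 3875.62 = 80.03
nΣx² − (Σx)² = 15.6 − 14.44 = 1.16; nΣy² − (Σy)² = 1054847.55 − 1040196.01 = 14651.54
r = 80.03 / √(1.16 × 14651.54) = 80.03 / 130.3679 ≈ 0.614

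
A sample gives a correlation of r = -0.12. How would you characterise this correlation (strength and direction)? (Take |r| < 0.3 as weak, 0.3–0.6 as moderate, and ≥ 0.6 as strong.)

r = -0.12 < 0 so the relationship is negative.
|r| = 0.12, which falls in the weak range.

weak negative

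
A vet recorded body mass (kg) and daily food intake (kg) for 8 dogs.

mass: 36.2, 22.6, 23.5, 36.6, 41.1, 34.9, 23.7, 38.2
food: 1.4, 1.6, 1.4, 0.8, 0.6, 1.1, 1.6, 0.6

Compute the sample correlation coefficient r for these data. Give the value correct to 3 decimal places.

n = 8, Σx = 256.8, Σy = 9.1, Σx² = 8641.16, Σy² = 11.61, Σxy = 272.91
nΣxy − ΣxΣy = 2183.28 − 2336.88 = -153.6
nΣx² − (Σx)² = 69129.28 − 65946.24 = 3183.04; nΣy² − (Σy)² = 92.88 − 82.81 = 10.07
r = -153.6 / √(3183.04 × 10.07) = -153.6 / 179.0341 ≈ -0.858

-0.858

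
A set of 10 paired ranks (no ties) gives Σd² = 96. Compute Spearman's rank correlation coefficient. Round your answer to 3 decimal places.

ρ = 1 − 6Σd² / [n(n²−1)] = 1 − 6×96 / (10×99)
  = 1 − 576/990 = 1 − 0.5818 ≈ 0.418

0.418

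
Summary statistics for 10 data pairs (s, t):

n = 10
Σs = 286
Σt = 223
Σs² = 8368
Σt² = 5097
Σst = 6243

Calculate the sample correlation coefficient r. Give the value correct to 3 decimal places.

-0.882

r = (nΣst − ΣsΣt) / √[(nΣs² − (Σs)²)(nΣt² − (Σt)²)]
Numerator: 10×6243 − 286×223 = -1348
Denominator: √[(83680 − 81796)(50970 − 49729)] = √[1884 × 1241] = 1529.0664
r = -1348 / 1529.0664 ≈ -0.882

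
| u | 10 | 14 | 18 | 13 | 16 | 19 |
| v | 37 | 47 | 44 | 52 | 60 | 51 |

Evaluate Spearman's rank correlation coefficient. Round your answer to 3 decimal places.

0.257

Rank u: 1, 3, 5, 2, 4, 6
Rank v: 1, 3, 2, 5, 6, 4
d = rank(u) − rank(v): 0, 0, 3, -3, -2, 2; Σd² = 26
ρ = 1 − 6Σd² / [n(n²−1)] = 1 − 6×26 / (6×35) = 1 − 156/210 ≈ 0.257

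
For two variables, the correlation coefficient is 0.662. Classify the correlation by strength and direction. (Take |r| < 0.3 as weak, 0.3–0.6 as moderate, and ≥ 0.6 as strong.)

r = 0.662 > 0 so the relationship is positive.
|r| = 0.662, which falls in the strong range.

strong positive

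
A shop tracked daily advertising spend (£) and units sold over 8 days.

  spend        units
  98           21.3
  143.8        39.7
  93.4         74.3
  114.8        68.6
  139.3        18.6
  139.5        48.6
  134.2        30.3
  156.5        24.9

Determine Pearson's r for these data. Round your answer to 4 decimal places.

n = 8, Σx = 1019.5, Σy = 326.3, Σx² = 133551.67, Σy² = 16502.25, Σxy = 39944.95
nΣxy − ΣxΣy = 319559.6 − 332662.85 = -13103.25
nΣx² − (Σx)² = 1068413.36 − 1039380.25 = 29033.11; nΣy² − (Σy)² = 132018 − 106471.69 = 25546.31
r = -13103.25 / √(29033.11 × 25546.31) = -13103.25 / 27233.9646 ≈ -0.4811

-0.4811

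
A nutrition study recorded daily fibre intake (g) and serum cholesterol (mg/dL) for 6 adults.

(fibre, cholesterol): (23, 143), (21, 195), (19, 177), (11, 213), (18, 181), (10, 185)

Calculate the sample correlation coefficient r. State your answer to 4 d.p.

n = 6, Σx = 102, Σy = 1094, Σx² = 1876, Σy² = 202158, Σxy = 18198
nΣxy − ΣxΣy = 109188 − 111588 = -2400
nΣx² − (Σx)² = 11256 − 10404 = 852; nΣy² − (Σy)² = 1212948 − 1196836 = 16112
r = -2400 / √(852 × 16112) = -2400 / 3705.0538 ≈ -0.6478

-0.6478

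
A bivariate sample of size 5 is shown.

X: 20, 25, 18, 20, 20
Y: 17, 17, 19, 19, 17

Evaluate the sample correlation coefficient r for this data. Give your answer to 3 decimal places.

-0.560

n = 5, ΣX = 103, ΣY = 89, ΣX² = 2149, ΣY² = 1589, ΣXY = 1827
nΣXY − ΣXΣY = 9135 − 9167 = -32
nΣX² − (ΣX)² = 10745 − 10609 = 136; nΣY² − (ΣY)² = 7945 − 7921 = 24
r = -32 / √(136 × 24) = -32 / 57.1314 ≈ -0.560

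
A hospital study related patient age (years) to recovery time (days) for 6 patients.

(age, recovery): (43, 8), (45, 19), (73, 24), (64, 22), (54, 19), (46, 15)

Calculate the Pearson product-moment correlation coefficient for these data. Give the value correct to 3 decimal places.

0.811

n = 6, Σx = 325, Σy = 107, Σx² = 18331, Σy² = 2071, Σxy = 6075
nΣxy − ΣxΣy = 36450 − 34775 = 1675
nΣx² − (Σx)² = 109986 − 105625 = 4361; nΣy² − (Σy)² = 12426 − 11449 = 977
r = 1675 / √(4361 × 977) = 1675 / 2064.1456 ≈ 0.811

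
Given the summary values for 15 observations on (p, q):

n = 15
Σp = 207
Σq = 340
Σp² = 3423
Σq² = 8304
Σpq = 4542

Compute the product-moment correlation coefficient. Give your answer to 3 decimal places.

-0.258

r = (nΣpq − ΣpΣq) / √[(nΣp² − (Σp)²)(nΣq² − (Σq)²)]
Numerator: 15×4542 − 207×340 = -2250
Denominator: √[(51345 − 42849)(124560 − 115600)] = √[8496 × 8960] = 8724.9160
r = -2250 / 8724.9160 ≈ -0.258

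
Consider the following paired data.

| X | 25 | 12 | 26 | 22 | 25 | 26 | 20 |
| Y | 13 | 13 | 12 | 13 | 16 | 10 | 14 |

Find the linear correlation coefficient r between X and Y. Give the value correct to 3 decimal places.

-0.162

n = 7, ΣX = 156, ΣY = 91, ΣX² = 3630, ΣY² = 1203, ΣXY = 2019
nΣXY − ΣXΣY = 14133 − 14196 = -63
nΣX² − (ΣX)² = 25410 − 24336 = 1074; nΣY² − (ΣY)² = 8421 − 8281 = 140
r = -63 / √(1074 × 140) = -63 / 387.7628 ≈ -0.162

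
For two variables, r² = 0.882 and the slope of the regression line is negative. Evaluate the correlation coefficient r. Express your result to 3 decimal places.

-0.939

|r| = √0.882 = 0.939
The association is negative, so r = −0.939.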